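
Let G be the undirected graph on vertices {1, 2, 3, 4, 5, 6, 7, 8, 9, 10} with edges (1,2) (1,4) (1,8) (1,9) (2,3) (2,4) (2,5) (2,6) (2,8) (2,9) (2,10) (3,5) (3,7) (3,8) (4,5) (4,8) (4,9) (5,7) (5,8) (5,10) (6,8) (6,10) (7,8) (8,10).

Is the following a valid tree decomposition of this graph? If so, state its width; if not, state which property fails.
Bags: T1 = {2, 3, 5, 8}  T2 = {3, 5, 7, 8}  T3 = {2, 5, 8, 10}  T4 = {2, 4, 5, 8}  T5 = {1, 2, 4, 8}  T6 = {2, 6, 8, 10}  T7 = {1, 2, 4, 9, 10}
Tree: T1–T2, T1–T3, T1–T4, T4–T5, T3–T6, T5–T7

No — bags containing vertex 10 are not connected in the tree.

A tree decomposition must satisfy three properties: every vertex lies in some bag; for every edge, both endpoints lie together in some bag; and for every vertex, the bags containing it form a connected subtree. Here bags containing vertex 10 are not connected in the tree, so the decomposition is invalid.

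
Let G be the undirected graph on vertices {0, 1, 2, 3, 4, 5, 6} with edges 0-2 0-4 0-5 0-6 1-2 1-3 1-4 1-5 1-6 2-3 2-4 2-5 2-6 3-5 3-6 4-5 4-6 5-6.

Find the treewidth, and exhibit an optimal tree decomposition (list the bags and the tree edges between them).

Treewidth 4.
One optimal decomposition is:
Bags: B1 = {1, 2, 4, 5, 6}  B2 = {1, 2, 3, 5, 6}  B3 = {0, 2, 4, 5, 6}
Tree: B1–B2, B1–B3

The largest bag has 5 vertices, giving width 4; this decomposition certifies tw(G) ≤ 4. On the other hand G contains the 5-clique {0, 2, 4, 5, 6}. A clique must lie in a single bag of any decomposition, so no decomposition can have width below 4. Therefore the treewidth is 4.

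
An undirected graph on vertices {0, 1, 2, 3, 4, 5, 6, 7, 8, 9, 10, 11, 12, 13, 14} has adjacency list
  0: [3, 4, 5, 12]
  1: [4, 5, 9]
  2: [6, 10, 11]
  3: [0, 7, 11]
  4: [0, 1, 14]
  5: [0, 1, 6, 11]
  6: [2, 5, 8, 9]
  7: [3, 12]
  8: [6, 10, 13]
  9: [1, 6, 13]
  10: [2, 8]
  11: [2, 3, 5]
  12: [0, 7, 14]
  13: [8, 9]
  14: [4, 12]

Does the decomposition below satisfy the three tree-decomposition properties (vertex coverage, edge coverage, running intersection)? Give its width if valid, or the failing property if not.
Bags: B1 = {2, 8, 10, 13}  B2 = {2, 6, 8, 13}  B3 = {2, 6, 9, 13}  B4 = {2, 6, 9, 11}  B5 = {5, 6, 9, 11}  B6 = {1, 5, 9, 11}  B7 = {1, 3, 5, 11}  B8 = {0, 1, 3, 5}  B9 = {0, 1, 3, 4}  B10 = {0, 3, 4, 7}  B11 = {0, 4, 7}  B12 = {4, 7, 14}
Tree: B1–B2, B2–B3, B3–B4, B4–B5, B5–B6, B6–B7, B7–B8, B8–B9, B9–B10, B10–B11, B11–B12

A tree decomposition must satisfy three properties: every vertex lies in some bag; for every edge, both endpoints lie together in some bag; and for every vertex, the bags containing it form a connected subtree. Here vertex 12 appears in no bag, so the decomposition is invalid.

No — vertex 12 appears in no bag.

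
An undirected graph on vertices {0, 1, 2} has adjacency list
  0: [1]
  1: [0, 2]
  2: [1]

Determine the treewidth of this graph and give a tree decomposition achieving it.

The largest bag has 2 vertices, giving width 1; this decomposition certifies tw(G) ≤ 1. Any graph with an edge has treewidth ≥ 1, and G has the edge 1–0. Combining the bounds, tw(G) = 1.

Treewidth 1.
One optimal decomposition is:
Bags: B1 = {0, 1}  B2 = {1, 2}
Tree: B1–B2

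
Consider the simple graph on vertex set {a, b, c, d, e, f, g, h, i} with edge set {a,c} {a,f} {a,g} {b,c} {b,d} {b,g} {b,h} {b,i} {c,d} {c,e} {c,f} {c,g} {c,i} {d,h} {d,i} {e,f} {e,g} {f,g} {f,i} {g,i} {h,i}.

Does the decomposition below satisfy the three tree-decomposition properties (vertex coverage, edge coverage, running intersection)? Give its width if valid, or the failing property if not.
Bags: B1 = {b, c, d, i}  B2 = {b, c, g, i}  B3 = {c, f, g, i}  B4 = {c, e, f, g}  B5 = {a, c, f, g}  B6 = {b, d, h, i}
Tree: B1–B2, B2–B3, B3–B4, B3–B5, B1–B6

Every vertex of G appears in some bag (union = {a, b, c, d, e, f, g, h, i}); every edge is covered by a bag; and for each vertex v the set of bags containing v is connected in the bag tree. The decomposition is therefore valid. The largest bag has 4 vertices, so the width is 3.

Yes; width 3.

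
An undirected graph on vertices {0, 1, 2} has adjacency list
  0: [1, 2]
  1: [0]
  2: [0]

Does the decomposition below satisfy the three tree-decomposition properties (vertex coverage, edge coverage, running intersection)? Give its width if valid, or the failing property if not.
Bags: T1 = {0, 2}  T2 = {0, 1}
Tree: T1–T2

Yes; width 1.

Vertex coverage: the bags together contain {0, 1, 2}, the full vertex set. Edge coverage: each edge of G has both endpoints in at least one bag. Running intersection: for every vertex, the bags containing it form a connected subtree. All three properties hold, so this is a valid tree decomposition of width max|bag| − 1 = 1, and hence tw(G) ≤ 1.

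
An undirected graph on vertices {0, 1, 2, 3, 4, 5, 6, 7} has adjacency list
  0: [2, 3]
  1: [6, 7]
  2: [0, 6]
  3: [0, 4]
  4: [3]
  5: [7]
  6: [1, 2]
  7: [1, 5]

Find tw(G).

A width-1 tree decomposition is:
Bags: B1 = {3, 4}  B2 = {0, 3}  B3 = {0, 2}  B4 = {2, 6}  B5 = {1, 6}  B6 = {1, 7}  B7 = {5, 7}
Tree: B1–B2, B2–B3, B3–B4, B4–B5, B5–B6, B6–B7
Each bag holds 2 vertices, so the decomposition has width 1, which upper-bounds the treewidth. Any graph with an edge has treewidth ≥ 1, and G has the edge 4–3. Combining the bounds, tw(G) = 1.

1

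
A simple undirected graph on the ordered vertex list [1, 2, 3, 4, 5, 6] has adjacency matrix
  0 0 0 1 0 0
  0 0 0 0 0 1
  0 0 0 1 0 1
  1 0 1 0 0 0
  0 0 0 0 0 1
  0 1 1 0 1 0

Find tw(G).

1

A width-1 tree decomposition is:
Bags: B1 = {5, 6}  B2 = {2, 6}  B3 = {3, 6}  B4 = {3, 4}  B5 = {1, 4}
Tree: B1–B2, B1–B3, B3–B4, B4–B5
The largest bag has 2 vertices, giving width 1; this decomposition certifies tw(G) ≤ 1. Since G has at least one edge (e.g. 5–6), it is not an edgeless graph, so tw(G) ≥ 1. Combining the bounds, tw(G) = 1.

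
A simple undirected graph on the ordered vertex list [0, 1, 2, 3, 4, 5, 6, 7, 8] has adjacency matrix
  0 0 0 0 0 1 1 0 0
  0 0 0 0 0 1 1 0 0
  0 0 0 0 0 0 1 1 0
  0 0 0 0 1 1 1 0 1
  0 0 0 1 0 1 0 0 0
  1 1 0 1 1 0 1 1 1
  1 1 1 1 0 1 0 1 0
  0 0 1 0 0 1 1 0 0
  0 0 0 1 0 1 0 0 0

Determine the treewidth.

2

A width-2 tree decomposition is:
Bags: B1 = {0, 5, 6}  B2 = {3, 5, 6}  B3 = {3, 4, 5}  B4 = {5, 6, 7}  B5 = {1, 5, 6}  B6 = {3, 5, 8}  B7 = {2, 6, 7}
Tree: B1–B2, B2–B3, B1–B4, B4–B5, B3–B6, B4–B7
Every bag has size at most 3, so the width is 3 − 1 = 2 and tw(G) ≤ 2. Conversely, {2, 6, 7} is a clique of size 3, and the vertices of any clique must share a bag in every tree decomposition; so some bag has ≥ 3 vertices and tw(G) ≥ 2. Therefore the treewidth is 2.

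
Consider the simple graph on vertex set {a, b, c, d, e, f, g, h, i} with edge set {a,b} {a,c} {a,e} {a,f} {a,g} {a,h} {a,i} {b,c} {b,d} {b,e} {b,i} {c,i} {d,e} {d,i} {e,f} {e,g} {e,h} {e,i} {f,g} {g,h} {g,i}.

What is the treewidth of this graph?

A width-3 tree decomposition is:
Bags: B1 = {a, e, f, g}  B2 = {a, e, g, i}  B3 = {a, b, e, i}  B4 = {a, e, g, h}  B5 = {b, d, e, i}  B6 = {a, b, c, i}
Tree: B1–B2, B2–B3, B2–B4, B3–B5, B3–B6
Every bag has size at most 4, so the width is 4 − 1 = 3 and tw(G) ≤ 3. On the other hand G contains the 4-clique {b, d, e, i}. A clique must lie in a single bag of any decomposition, so no decomposition can have width below 3. Hence tw(G) = 3 exactly.

3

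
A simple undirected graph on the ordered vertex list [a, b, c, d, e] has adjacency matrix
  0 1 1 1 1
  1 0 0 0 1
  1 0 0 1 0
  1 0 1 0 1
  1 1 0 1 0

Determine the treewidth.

A width-2 tree decomposition is:
Bags: B1 = {a, d, e}  B2 = {a, c, d}  B3 = {a, b, e}
Tree: B1–B2, B1–B3
Each bag holds 3 vertices, so the decomposition has width 2, which upper-bounds the treewidth. For the lower bound, the 3 vertices {a, d, e} are pairwise adjacent, and any tree decomposition puts a clique entirely inside one bag — forcing width ≥ 2. Therefore the treewidth is 2.

2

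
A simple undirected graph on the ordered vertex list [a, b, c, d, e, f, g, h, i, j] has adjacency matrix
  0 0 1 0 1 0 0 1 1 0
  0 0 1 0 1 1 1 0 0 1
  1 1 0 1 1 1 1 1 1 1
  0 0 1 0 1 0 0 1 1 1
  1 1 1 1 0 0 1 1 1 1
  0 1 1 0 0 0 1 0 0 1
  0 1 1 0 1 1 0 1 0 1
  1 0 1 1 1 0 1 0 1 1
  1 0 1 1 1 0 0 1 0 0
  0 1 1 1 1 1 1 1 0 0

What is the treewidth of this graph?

A width-4 tree decomposition is:
Bags: B1 = {c, d, e, h, j}  B2 = {c, d, e, h, i}  B3 = {c, e, g, h, j}  B4 = {b, c, e, g, j}  B5 = {b, c, f, g, j}  B6 = {a, c, e, h, i}
Tree: B1–B2, B1–B3, B3–B4, B4–B5, B2–B6
The largest bag has 5 vertices, giving width 4; this decomposition certifies tw(G) ≤ 4. On the other hand G contains the 5-clique {c, d, e, h, j}. A clique must lie in a single bag of any decomposition, so no decomposition can have width below 4. Therefore the treewidth is 4.

4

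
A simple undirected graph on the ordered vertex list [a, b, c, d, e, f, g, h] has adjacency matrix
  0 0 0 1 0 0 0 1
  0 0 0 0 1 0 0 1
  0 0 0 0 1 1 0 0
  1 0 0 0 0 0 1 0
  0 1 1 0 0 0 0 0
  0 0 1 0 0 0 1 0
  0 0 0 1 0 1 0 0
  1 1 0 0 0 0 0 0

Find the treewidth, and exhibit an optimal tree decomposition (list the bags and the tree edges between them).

Every bag has size at most 3, so the width is 3 − 1 = 2 and tw(G) ≤ 2. Since g–d–a–h–b–e–c–f–g is a cycle in G, G is not acyclic. Forests are exactly the graphs of treewidth ≤ 1, so tw(G) ≥ 2. The upper and lower bounds meet at 2, so that is the treewidth.

Treewidth 2.
Bags: B1 = {a, d, g}  B2 = {a, g, h}  B3 = {b, g, h}  B4 = {b, e, g}  B5 = {c, e, g}  B6 = {c, f, g}
Tree: B1–B2, B2–B3, B3–B4, B4–B5, B5–B6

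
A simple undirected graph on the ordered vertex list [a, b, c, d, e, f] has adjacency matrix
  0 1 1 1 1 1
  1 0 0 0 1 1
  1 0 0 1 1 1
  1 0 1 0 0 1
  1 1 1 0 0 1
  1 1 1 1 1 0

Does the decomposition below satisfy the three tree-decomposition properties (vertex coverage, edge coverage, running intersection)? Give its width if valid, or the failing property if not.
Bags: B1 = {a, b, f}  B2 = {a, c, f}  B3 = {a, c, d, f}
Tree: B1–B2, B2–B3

A tree decomposition must satisfy three properties: every vertex lies in some bag; for every edge, both endpoints lie together in some bag; and for every vertex, the bags containing it form a connected subtree. Here vertex e appears in no bag, so the decomposition is invalid.

No — vertex e appears in no bag.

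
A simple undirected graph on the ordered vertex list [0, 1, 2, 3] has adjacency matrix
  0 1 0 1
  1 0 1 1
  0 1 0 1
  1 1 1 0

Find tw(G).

A width-2 tree decomposition is:
Bags: B1 = {1, 2, 3}  B2 = {0, 1, 3}
Tree: B1–B2
The largest bag has 3 vertices, giving width 2; this decomposition certifies tw(G) ≤ 2. For the lower bound, the 3 vertices {0, 1, 3} are pairwise adjacent, and any tree decomposition puts a clique entirely inside one bag — forcing width ≥ 2. Combining the bounds, tw(G) = 2.

2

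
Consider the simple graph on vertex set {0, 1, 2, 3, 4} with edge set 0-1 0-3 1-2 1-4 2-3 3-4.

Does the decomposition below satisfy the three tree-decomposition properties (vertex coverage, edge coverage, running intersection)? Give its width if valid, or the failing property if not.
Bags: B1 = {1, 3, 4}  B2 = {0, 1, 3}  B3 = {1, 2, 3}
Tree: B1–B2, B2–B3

Yes; width 2.

Vertex coverage: the bags together contain {0, 1, 2, 3, 4}, the full vertex set. Edge coverage: each edge of G has both endpoints in at least one bag. Running intersection: for every vertex, the bags containing it form a connected subtree. All three properties hold, so this is a valid tree decomposition of width max|bag| − 1 = 2, and hence tw(G) ≤ 2.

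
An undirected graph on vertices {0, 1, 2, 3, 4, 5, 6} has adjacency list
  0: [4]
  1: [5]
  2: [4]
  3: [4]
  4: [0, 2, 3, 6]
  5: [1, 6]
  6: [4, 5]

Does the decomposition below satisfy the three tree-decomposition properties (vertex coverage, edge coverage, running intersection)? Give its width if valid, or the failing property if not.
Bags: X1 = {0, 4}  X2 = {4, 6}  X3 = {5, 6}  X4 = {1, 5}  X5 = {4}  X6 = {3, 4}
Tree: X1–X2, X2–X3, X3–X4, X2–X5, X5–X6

A tree decomposition must satisfy three properties: every vertex lies in some bag; for every edge, both endpoints lie together in some bag; and for every vertex, the bags containing it form a connected subtree. Here vertex 2 appears in no bag, so the decomposition is invalid.

No — vertex 2 appears in no bag.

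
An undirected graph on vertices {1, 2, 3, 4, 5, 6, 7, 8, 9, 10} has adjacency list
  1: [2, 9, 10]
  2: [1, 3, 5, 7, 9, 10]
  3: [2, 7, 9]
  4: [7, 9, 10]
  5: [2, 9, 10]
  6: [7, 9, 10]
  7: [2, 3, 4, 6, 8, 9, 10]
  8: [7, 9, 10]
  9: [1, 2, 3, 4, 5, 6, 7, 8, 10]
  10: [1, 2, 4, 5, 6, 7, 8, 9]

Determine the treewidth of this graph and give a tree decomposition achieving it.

Each bag holds 4 vertices, so the decomposition has width 3, which upper-bounds the treewidth. On the other hand G contains the 4-clique {1, 2, 9, 10}. A clique must lie in a single bag of any decomposition, so no decomposition can have width below 3. Therefore the treewidth is 3.

Treewidth 3.
One optimal decomposition is:
Bags: B1 = {2, 7, 9, 10}  B2 = {7, 8, 9, 10}  B3 = {1, 2, 9, 10}  B4 = {2, 3, 7, 9}  B5 = {4, 7, 9, 10}  B6 = {6, 7, 9, 10}  B7 = {2, 5, 9, 10}
Tree: B1–B2, B1–B3, B1–B4, B2–B5, B2–B6, B1–B7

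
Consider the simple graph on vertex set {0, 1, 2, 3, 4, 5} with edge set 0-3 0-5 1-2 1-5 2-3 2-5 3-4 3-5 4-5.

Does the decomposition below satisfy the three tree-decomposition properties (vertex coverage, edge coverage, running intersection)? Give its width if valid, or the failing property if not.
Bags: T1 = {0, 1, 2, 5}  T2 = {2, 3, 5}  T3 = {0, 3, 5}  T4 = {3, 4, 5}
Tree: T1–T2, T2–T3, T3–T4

No — bags containing vertex 0 are not connected in the tree.

A tree decomposition must satisfy three properties: every vertex lies in some bag; for every edge, both endpoints lie together in some bag; and for every vertex, the bags containing it form a connected subtree. Here bags containing vertex 0 are not connected in the tree, so the decomposition is invalid.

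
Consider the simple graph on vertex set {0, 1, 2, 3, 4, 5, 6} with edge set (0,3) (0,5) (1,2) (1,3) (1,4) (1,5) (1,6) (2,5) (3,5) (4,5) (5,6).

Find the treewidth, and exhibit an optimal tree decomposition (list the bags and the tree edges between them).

Every bag has size at most 3, so the width is 3 − 1 = 2 and tw(G) ≤ 2. Conversely, {0, 3, 5} is a clique of size 3, and the vertices of any clique must share a bag in every tree decomposition; so some bag has ≥ 3 vertices and tw(G) ≥ 2. The upper and lower bounds meet at 2, so that is the treewidth.

Treewidth 2.
One optimal decomposition is:
Bags: B1 = {1, 4, 5}  B2 = {1, 5, 6}  B3 = {1, 3, 5}  B4 = {0, 3, 5}  B5 = {1, 2, 5}
Tree: B1–B2, B1–B3, B3–B4, B1–B5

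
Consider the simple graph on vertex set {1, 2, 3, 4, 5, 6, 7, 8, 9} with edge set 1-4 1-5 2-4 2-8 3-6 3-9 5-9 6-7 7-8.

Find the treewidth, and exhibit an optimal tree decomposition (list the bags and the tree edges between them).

Treewidth 2.
One optimal decomposition is:
Bags: B1 = {2, 7, 8}  B2 = {2, 4, 7}  B3 = {1, 4, 7}  B4 = {1, 5, 7}  B5 = {5, 7, 9}  B6 = {3, 7, 9}  B7 = {3, 6, 7}
Tree: B1–B2, B2–B3, B3–B4, B4–B5, B5–B6, B6–B7

Each bag holds 3 vertices, so the decomposition has width 2, which upper-bounds the treewidth. The edges 7–8–2–4–1–5–9–3–6–7 form a cycle, so G is not a tree and its treewidth is at least 2. Combining the bounds, tw(G) = 2.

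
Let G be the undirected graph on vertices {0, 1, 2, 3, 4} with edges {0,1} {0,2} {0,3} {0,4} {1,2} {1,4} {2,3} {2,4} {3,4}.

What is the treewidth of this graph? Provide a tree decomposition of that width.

Treewidth 3.
One optimal decomposition is:
Bags: B1 = {0, 1, 2, 4}  B2 = {0, 2, 3, 4}
Tree: B1–B2

Each bag holds 4 vertices, so the decomposition has width 3, which upper-bounds the treewidth. For the lower bound, the 4 vertices {0, 1, 2, 4} are pairwise adjacent, and any tree decomposition puts a clique entirely inside one bag — forcing width ≥ 3. The upper and lower bounds meet at 3, so that is the treewidth.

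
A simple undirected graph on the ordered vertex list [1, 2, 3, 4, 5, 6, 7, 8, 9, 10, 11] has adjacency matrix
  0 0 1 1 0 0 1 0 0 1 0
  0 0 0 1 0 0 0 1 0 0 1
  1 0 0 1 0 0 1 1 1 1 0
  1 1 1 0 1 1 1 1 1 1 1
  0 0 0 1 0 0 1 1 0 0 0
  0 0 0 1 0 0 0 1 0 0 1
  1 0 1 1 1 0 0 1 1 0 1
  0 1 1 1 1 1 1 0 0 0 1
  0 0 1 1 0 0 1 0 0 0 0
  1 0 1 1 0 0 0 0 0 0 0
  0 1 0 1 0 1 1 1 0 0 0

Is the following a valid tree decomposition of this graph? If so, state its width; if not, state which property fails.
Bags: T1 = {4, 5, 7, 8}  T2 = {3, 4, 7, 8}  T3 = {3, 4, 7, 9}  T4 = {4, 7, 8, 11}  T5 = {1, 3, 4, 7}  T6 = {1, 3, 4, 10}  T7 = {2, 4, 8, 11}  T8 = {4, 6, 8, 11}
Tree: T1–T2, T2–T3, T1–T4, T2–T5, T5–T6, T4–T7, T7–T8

Every vertex of G appears in some bag (union = {1, 2, 3, 4, 5, 6, 7, 8, 9, 10, 11}); every edge is covered by a bag; and for each vertex v the set of bags containing v is connected in the bag tree. The decomposition is therefore valid. The largest bag has 4 vertices, so the width is 3.

Yes; width 3.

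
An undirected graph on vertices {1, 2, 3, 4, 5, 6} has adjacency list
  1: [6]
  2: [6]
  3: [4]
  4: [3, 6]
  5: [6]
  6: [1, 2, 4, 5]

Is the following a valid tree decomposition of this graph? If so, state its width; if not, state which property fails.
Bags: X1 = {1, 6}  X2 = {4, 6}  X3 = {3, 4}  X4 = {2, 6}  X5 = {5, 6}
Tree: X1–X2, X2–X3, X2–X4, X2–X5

Checking the three conditions: (i) the bags cover all of {1, 2, 3, 4, 5, 6}; (ii) for each edge, some bag contains both endpoints; (iii) the bags containing any fixed vertex form a subtree. All hold, so the decomposition is valid with width 2 − 1 = 1.

Yes; width 1.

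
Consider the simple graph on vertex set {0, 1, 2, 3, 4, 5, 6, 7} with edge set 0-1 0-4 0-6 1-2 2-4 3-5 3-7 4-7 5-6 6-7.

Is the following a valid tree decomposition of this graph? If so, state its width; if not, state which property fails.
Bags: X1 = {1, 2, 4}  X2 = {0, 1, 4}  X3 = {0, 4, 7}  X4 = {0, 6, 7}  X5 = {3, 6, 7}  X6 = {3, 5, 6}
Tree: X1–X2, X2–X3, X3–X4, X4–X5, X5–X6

Every vertex of G appears in some bag (union = {0, 1, 2, 3, 4, 5, 6, 7}); every edge is covered by a bag; and for each vertex v the set of bags containing v is connected in the bag tree. The decomposition is therefore valid. The largest bag has 3 vertices, so the width is 2.

Yes; width 2.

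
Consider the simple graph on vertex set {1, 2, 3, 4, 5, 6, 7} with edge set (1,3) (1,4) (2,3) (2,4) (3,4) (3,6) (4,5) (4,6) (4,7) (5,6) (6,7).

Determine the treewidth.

2

A width-2 tree decomposition is:
Bags: B1 = {3, 4, 6}  B2 = {4, 6, 7}  B3 = {2, 3, 4}  B4 = {4, 5, 6}  B5 = {1, 3, 4}
Tree: B1–B2, B1–B3, B1–B4, B3–B5
Every bag has size at most 3, so the width is 3 − 1 = 2 and tw(G) ≤ 2. Conversely, {1, 3, 4} is a clique of size 3, and the vertices of any clique must share a bag in every tree decomposition; so some bag has ≥ 3 vertices and tw(G) ≥ 2. The upper and lower bounds meet at 2, so that is the treewidth.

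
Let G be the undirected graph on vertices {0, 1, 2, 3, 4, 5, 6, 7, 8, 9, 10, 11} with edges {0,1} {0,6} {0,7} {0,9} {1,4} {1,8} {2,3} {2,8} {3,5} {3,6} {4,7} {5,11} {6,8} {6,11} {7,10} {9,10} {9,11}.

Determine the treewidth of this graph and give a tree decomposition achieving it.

Treewidth 3.
One such decomposition:
Bags: B1 = {1, 4, 7, 10}  B2 = {0, 1, 7, 10}  B3 = {0, 1, 9, 10}  B4 = {0, 1, 8, 9}  B5 = {0, 6, 8, 9}  B6 = {6, 8, 9, 11}  B7 = {2, 6, 8, 11}  B8 = {2, 3, 6, 11}  B9 = {2, 3, 5, 11}
Tree: B1–B2, B2–B3, B3–B4, B4–B5, B5–B6, B6–B7, B7–B8, B8–B9

Every bag has size at most 4, so the width is 4 − 1 = 3 and tw(G) ≤ 3. For the lower bound: the 4 vertex sets {4,7,10}, {1}, {0}, {6,8,9,11} are disjoint, each induces a connected subgraph, and every pair is joined by at least one edge of G. Contracting each set to a single vertex therefore yields K_{4} as a minor, and since treewidth is minor-monotone, tw(G) ≥ tw(K_{4}) = 3. Therefore the treewidth is 3.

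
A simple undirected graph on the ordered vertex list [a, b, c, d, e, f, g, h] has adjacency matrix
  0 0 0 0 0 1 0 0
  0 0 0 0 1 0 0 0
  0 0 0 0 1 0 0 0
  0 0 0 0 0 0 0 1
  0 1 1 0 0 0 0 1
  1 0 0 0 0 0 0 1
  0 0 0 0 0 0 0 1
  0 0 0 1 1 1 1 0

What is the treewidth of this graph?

A width-1 tree decomposition is:
Bags: B1 = {e, h}  B2 = {d, h}  B3 = {f, h}  B4 = {c, e}  B5 = {b, e}  B6 = {a, f}  B7 = {g, h}
Tree: B1–B2, B2–B3, B1–B4, B4–B5, B3–B6, B3–B7
Every bag has size at most 2, so the width is 2 − 1 = 1 and tw(G) ≤ 1. Since G has at least one edge (e.g. h–e), it is not an edgeless graph, so tw(G) ≥ 1. Hence tw(G) = 1 exactly.

1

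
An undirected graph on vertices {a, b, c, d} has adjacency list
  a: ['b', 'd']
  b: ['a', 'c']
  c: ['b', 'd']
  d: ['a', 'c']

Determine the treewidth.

2

A width-2 tree decomposition is:
Bags: B1 = {a, c, d}  B2 = {a, b, c}
Tree: B1–B2
Every bag has size at most 3, so the width is 3 − 1 = 2 and tw(G) ≤ 2. For the lower bound, G contains the cycle c–d–a–b–c, so G is not a forest; only forests have treewidth ≤ 1, hence tw(G) ≥ 2. Combining the bounds, tw(G) = 2.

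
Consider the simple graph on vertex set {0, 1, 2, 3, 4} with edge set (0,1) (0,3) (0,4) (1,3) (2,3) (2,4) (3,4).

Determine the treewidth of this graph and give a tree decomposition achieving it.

Treewidth 2.
One such decomposition:
Bags: B1 = {0, 3, 4}  B2 = {0, 1, 3}  B3 = {2, 3, 4}
Tree: B1–B2, B1–B3

Every bag has size at most 3, so the width is 3 − 1 = 2 and tw(G) ≤ 2. For the lower bound, the 3 vertices {0, 1, 3} are pairwise adjacent, and any tree decomposition puts a clique entirely inside one bag — forcing width ≥ 2. Hence tw(G) = 2 exactly.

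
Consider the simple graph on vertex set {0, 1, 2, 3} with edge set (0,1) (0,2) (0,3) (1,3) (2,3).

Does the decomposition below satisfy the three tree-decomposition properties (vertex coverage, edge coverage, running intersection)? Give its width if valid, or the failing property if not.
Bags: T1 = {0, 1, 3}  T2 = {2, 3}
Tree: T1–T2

A tree decomposition must satisfy three properties: every vertex lies in some bag; for every edge, both endpoints lie together in some bag; and for every vertex, the bags containing it form a connected subtree. Here edge (0,2) lies in no bag, so the decomposition is invalid.

No — edge (0,2) lies in no bag.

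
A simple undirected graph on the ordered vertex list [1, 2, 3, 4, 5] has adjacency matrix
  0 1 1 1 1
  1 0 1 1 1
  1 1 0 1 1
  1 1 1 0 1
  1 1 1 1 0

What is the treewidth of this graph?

A width-4 tree decomposition is:
Bags: B1 = {1, 2, 3, 4, 5}
Tree: (single bag)
With just one bag of size 5, the width is 5 − 1 = 4, so tw(G) ≤ 4. Conversely, {1, 2, 3, 4, 5} is a clique of size 5, and the vertices of any clique must share a bag in every tree decomposition; so some bag has ≥ 5 vertices and tw(G) ≥ 4. Hence tw(G) = 4 exactly.

4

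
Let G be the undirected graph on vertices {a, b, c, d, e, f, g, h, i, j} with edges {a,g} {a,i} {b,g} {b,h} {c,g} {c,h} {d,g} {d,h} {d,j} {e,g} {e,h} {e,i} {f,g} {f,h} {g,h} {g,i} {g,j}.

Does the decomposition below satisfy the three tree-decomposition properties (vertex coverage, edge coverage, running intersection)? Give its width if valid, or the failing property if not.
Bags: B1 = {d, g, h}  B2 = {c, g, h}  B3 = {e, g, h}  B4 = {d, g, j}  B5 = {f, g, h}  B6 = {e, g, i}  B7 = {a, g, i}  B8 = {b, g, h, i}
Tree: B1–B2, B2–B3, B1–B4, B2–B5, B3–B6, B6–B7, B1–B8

A tree decomposition must satisfy three properties: every vertex lies in some bag; for every edge, both endpoints lie together in some bag; and for every vertex, the bags containing it form a connected subtree. Here bags containing vertex i are not connected in the tree, so the decomposition is invalid.

No — bags containing vertex i are not connected in the tree.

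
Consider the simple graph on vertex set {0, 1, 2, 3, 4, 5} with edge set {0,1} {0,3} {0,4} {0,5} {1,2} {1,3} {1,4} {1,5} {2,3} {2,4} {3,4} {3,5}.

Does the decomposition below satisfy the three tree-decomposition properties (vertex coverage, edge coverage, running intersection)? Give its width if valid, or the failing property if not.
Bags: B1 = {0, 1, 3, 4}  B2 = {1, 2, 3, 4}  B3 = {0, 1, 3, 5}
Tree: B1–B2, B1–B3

Yes; width 3.

Every vertex of G appears in some bag (union = {0, 1, 2, 3, 4, 5}); every edge is covered by a bag; and for each vertex v the set of bags containing v is connected in the bag tree. The decomposition is therefore valid. The largest bag has 4 vertices, so the width is 3.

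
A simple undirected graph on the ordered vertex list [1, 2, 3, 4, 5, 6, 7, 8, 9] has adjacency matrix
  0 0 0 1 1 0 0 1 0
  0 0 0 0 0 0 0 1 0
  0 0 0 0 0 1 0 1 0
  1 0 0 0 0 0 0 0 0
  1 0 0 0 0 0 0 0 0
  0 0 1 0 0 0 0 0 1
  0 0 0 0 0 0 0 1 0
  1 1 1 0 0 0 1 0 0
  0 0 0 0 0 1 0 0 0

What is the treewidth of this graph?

A width-1 tree decomposition is:
Bags: B1 = {1, 8}  B2 = {3, 8}  B3 = {1, 5}  B4 = {2, 8}  B5 = {1, 4}  B6 = {3, 6}  B7 = {6, 9}  B8 = {7, 8}
Tree: B1–B2, B1–B3, B1–B4, B3–B5, B2–B6, B6–B7, B1–B8
The largest bag has 2 vertices, giving width 1; this decomposition certifies tw(G) ≤ 1. Since G has at least one edge (e.g. 1–8), it is not an edgeless graph, so tw(G) ≥ 1. Combining the bounds, tw(G) = 1.

1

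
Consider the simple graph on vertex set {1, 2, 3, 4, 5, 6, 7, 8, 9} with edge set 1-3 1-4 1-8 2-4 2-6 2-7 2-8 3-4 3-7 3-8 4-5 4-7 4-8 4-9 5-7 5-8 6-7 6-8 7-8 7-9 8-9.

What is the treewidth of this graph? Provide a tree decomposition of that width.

Treewidth 3.
One optimal decomposition is:
Bags: B1 = {2, 4, 7, 8}  B2 = {4, 5, 7, 8}  B3 = {2, 6, 7, 8}  B4 = {3, 4, 7, 8}  B5 = {4, 7, 8, 9}  B6 = {1, 3, 4, 8}
Tree: B1–B2, B1–B3, B1–B4, B1–B5, B4–B6

Every bag has size at most 4, so the width is 4 − 1 = 3 and tw(G) ≤ 3. On the other hand G contains the 4-clique {1, 3, 4, 8}. A clique must lie in a single bag of any decomposition, so no decomposition can have width below 3. The upper and lower bounds meet at 3, so that is the treewidth.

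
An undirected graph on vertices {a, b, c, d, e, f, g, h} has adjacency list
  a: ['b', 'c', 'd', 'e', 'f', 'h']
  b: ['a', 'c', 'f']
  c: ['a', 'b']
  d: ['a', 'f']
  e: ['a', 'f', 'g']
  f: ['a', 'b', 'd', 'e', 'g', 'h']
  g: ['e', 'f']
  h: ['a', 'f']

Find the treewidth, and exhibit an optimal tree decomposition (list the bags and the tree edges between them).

Every bag has size at most 3, so the width is 3 − 1 = 2 and tw(G) ≤ 2. Conversely, {a, b, c} is a clique of size 3, and the vertices of any clique must share a bag in every tree decomposition; so some bag has ≥ 3 vertices and tw(G) ≥ 2. The upper and lower bounds meet at 2, so that is the treewidth.

Treewidth 2.
One such decomposition:
Bags: B1 = {a, b, f}  B2 = {a, d, f}  B3 = {a, e, f}  B4 = {a, b, c}  B5 = {e, f, g}  B6 = {a, f, h}
Tree: B1–B2, B2–B3, B1–B4, B3–B5, B3–B6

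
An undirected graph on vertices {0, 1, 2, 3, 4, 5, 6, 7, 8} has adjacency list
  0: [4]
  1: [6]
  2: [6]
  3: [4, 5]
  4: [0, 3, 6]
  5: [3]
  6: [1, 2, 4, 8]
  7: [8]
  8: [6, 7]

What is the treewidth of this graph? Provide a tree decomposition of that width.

Every bag has size at most 2, so the width is 2 − 1 = 1 and tw(G) ≤ 1. Any graph with an edge has treewidth ≥ 1, and G has the edge 4–6. Hence tw(G) = 1 exactly.

Treewidth 1.
One optimal decomposition is:
Bags: B1 = {4, 6}  B2 = {1, 6}  B3 = {3, 4}  B4 = {0, 4}  B5 = {3, 5}  B6 = {6, 8}  B7 = {2, 6}  B8 = {7, 8}
Tree: B1–B2, B1–B3, B3–B4, B3–B5, B2–B6, B1–B7, B6–B8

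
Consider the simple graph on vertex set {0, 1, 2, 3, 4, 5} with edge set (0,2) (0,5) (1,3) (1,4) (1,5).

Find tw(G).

1

A width-1 tree decomposition is:
Bags: B1 = {0, 5}  B2 = {1, 5}  B3 = {0, 2}  B4 = {1, 4}  B5 = {1, 3}
Tree: B1–B2, B1–B3, B2–B4, B4–B5
Each bag holds 2 vertices, so the decomposition has width 1, which upper-bounds the treewidth. Any graph with an edge has treewidth ≥ 1, and G has the edge 0–5. Hence tw(G) = 1 exactly.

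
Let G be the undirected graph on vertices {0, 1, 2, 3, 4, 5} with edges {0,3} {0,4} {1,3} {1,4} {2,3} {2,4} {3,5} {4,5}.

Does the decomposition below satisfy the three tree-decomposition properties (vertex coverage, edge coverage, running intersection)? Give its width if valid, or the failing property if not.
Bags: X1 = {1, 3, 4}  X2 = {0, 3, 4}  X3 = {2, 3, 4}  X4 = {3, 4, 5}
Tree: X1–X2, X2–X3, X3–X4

Every vertex of G appears in some bag (union = {0, 1, 2, 3, 4, 5}); every edge is covered by a bag; and for each vertex v the set of bags containing v is connected in the bag tree. The decomposition is therefore valid. The largest bag has 3 vertices, so the width is 2.

Yes; width 2.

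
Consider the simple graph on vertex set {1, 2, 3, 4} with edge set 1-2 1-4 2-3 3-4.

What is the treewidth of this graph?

2

A width-2 tree decomposition is:
Bags: B1 = {1, 2, 3}  B2 = {1, 3, 4}
Tree: B1–B2
Every bag has size at most 3, so the width is 3 − 1 = 2 and tw(G) ≤ 2. Since 1–2–3–4–1 is a cycle in G, G is not acyclic. Forests are exactly the graphs of treewidth ≤ 1, so tw(G) ≥ 2. Hence tw(G) = 2 exactly.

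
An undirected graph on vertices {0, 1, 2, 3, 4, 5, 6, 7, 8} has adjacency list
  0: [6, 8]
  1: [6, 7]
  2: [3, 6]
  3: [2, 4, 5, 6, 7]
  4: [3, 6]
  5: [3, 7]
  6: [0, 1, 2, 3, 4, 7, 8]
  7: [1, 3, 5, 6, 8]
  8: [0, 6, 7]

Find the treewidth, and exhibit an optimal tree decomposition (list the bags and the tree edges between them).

The largest bag has 3 vertices, giving width 2; this decomposition certifies tw(G) ≤ 2. For the lower bound, the 3 vertices {3, 5, 7} are pairwise adjacent, and any tree decomposition puts a clique entirely inside one bag — forcing width ≥ 2. Hence tw(G) = 2 exactly.

Treewidth 2.
One such decomposition:
Bags: B1 = {2, 3, 6}  B2 = {3, 6, 7}  B3 = {1, 6, 7}  B4 = {3, 5, 7}  B5 = {3, 4, 6}  B6 = {6, 7, 8}  B7 = {0, 6, 8}
Tree: B1–B2, B2–B3, B2–B4, B1–B5, B3–B6, B6–B7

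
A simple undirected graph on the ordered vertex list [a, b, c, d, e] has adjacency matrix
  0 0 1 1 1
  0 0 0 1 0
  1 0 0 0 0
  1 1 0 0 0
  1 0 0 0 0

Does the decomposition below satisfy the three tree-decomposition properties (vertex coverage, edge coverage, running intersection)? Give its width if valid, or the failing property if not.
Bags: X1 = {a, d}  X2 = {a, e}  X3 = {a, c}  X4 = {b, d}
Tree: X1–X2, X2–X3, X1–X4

Checking the three conditions: (i) the bags cover all of {a, b, c, d, e}; (ii) for each edge, some bag contains both endpoints; (iii) the bags containing any fixed vertex form a subtree. All hold, so the decomposition is valid with width 2 − 1 = 1.

Yes; width 1.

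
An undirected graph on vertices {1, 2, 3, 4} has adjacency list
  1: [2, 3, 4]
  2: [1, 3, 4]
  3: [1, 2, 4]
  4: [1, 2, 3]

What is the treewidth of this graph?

A width-3 tree decomposition is:
Bags: B1 = {1, 2, 3, 4}
Tree: (single bag)
With just one bag of size 4, the width is 4 − 1 = 3, so tw(G) ≤ 3. On the other hand G contains the 4-clique {1, 2, 3, 4}. A clique must lie in a single bag of any decomposition, so no decomposition can have width below 3. The upper and lower bounds meet at 3, so that is the treewidth.

3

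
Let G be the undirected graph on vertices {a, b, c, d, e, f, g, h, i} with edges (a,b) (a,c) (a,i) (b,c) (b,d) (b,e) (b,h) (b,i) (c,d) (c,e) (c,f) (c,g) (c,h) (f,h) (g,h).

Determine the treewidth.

2

A width-2 tree decomposition is:
Bags: B1 = {b, c, h}  B2 = {c, g, h}  B3 = {c, f, h}  B4 = {a, b, c}  B5 = {a, b, i}  B6 = {b, c, d}  B7 = {b, c, e}
Tree: B1–B2, B2–B3, B1–B4, B4–B5, B1–B6, B4–B7
Every bag has size at most 3, so the width is 3 − 1 = 2 and tw(G) ≤ 2. On the other hand G contains the 3-clique {c, g, h}. A clique must lie in a single bag of any decomposition, so no decomposition can have width below 2. The upper and lower bounds meet at 2, so that is the treewidth.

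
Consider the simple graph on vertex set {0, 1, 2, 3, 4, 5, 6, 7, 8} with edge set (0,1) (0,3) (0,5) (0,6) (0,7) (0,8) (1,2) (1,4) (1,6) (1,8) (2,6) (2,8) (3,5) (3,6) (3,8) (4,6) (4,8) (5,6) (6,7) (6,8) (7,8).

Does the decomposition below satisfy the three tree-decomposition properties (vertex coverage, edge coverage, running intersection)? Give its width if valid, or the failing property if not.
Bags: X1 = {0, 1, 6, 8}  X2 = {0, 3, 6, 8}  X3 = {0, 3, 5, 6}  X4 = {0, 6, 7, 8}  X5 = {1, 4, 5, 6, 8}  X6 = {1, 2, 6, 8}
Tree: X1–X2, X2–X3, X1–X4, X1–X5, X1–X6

No — bags containing vertex 5 are not connected in the tree.

A tree decomposition must satisfy three properties: every vertex lies in some bag; for every edge, both endpoints lie together in some bag; and for every vertex, the bags containing it form a connected subtree. Here bags containing vertex 5 are not connected in the tree, so the decomposition is invalid.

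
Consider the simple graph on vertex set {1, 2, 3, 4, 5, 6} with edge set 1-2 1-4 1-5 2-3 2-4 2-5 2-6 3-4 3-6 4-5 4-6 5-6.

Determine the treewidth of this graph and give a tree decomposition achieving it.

Treewidth 3.
One such decomposition:
Bags: B1 = {1, 2, 4, 5}  B2 = {2, 4, 5, 6}  B3 = {2, 3, 4, 6}
Tree: B1–B2, B2–B3

Every bag has size at most 4, so the width is 4 − 1 = 3 and tw(G) ≤ 3. Conversely, {2, 3, 4, 6} is a clique of size 4, and the vertices of any clique must share a bag in every tree decomposition; so some bag has ≥ 4 vertices and tw(G) ≥ 3. The upper and lower bounds meet at 3, so that is the treewidth.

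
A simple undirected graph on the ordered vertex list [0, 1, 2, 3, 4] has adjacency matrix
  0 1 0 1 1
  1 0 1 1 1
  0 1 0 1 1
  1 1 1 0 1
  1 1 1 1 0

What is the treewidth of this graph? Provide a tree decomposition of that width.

Each bag holds 4 vertices, so the decomposition has width 3, which upper-bounds the treewidth. On the other hand G contains the 4-clique {0, 1, 3, 4}. A clique must lie in a single bag of any decomposition, so no decomposition can have width below 3. Therefore the treewidth is 3.

Treewidth 3.
One such decomposition:
Bags: B1 = {1, 2, 3, 4}  B2 = {0, 1, 3, 4}
Tree: B1–B2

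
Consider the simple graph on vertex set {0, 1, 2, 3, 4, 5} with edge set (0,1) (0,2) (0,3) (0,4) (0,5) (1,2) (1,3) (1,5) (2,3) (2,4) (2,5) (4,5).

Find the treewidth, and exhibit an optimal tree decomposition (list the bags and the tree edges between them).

The largest bag has 4 vertices, giving width 3; this decomposition certifies tw(G) ≤ 3. On the other hand G contains the 4-clique {0, 1, 2, 3}. A clique must lie in a single bag of any decomposition, so no decomposition can have width below 3. Combining the bounds, tw(G) = 3.

Treewidth 3.
One optimal decomposition is:
Bags: B1 = {0, 2, 4, 5}  B2 = {0, 1, 2, 5}  B3 = {0, 1, 2, 3}
Tree: B1–B2, B2–B3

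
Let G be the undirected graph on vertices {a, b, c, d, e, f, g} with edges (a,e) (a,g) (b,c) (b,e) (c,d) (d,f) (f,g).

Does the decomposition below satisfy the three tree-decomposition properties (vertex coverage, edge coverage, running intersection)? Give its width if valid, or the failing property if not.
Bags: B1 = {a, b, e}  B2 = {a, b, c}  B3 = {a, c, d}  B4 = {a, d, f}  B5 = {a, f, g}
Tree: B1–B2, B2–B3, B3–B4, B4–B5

Yes; width 2.

Vertex coverage: the bags together contain {a, b, c, d, e, f, g}, the full vertex set. Edge coverage: each edge of G has both endpoints in at least one bag. Running intersection: for every vertex, the bags containing it form a connected subtree. All three properties hold, so this is a valid tree decomposition of width max|bag| − 1 = 2, and hence tw(G) ≤ 2.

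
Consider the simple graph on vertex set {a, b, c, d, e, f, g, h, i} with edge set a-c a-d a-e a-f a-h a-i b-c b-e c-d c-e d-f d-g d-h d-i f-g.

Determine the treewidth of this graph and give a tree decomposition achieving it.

Treewidth 2.
One optimal decomposition is:
Bags: B1 = {a, d, f}  B2 = {a, d, h}  B3 = {a, c, d}  B4 = {a, c, e}  B5 = {b, c, e}  B6 = {d, f, g}  B7 = {a, d, i}
Tree: B1–B2, B1–B3, B3–B4, B4–B5, B1–B6, B2–B7

The largest bag has 3 vertices, giving width 2; this decomposition certifies tw(G) ≤ 2. For the lower bound, the 3 vertices {d, f, g} are pairwise adjacent, and any tree decomposition puts a clique entirely inside one bag — forcing width ≥ 2. The upper and lower bounds meet at 2, so that is the treewidth.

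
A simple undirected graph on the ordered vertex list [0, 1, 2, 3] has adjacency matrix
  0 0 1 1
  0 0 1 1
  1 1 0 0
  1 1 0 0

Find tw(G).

2

A width-2 tree decomposition is:
Bags: B1 = {0, 1, 3}  B2 = {0, 1, 2}
Tree: B1–B2
Each bag holds 3 vertices, so the decomposition has width 2, which upper-bounds the treewidth. For the lower bound, G contains the cycle 1–3–0–2–1, so G is not a forest; only forests have treewidth ≤ 1, hence tw(G) ≥ 2. Combining the bounds, tw(G) = 2.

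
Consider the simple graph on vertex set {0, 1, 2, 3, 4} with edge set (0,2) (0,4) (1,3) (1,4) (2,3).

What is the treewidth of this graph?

2

A width-2 tree decomposition is:
Bags: B1 = {1, 2, 3}  B2 = {1, 2, 4}  B3 = {0, 2, 4}
Tree: B1–B2, B2–B3
Every bag has size at most 3, so the width is 3 − 1 = 2 and tw(G) ≤ 2. The edges 2–3–1–4–0–2 form a cycle, so G is not a tree and its treewidth is at least 2. Hence tw(G) = 2 exactly.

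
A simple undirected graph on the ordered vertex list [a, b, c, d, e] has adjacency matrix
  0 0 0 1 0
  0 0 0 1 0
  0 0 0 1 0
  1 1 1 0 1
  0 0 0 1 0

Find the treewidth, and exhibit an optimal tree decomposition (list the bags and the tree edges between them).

Treewidth 1.
One such decomposition:
Bags: B1 = {b, d}  B2 = {a, d}  B3 = {c, d}  B4 = {d, e}
Tree: B1–B2, B2–B3, B1–B4

Each bag holds 2 vertices, so the decomposition has width 1, which upper-bounds the treewidth. G has an edge, so its treewidth is at least 1. Hence tw(G) = 1 exactly.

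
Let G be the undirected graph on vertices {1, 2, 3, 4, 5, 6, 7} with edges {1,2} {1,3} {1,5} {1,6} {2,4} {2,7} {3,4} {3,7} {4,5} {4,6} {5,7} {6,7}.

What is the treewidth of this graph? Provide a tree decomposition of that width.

Treewidth 3.
One such decomposition:
Bags: B1 = {1, 3, 4, 7}  B2 = {1, 2, 4, 7}  B3 = {1, 4, 6, 7}  B4 = {1, 4, 5, 7}
Tree: B1–B2, B2–B3, B3–B4

Each bag holds 4 vertices, so the decomposition has width 3, which upper-bounds the treewidth. For the lower bound: the 4 vertex sets {3,4}, {1,2}, {7}, {6} are disjoint, each induces a connected subgraph, and every pair is joined by at least one edge of G. Contracting each set to a single vertex therefore yields K_{4} as a minor, and since treewidth is minor-monotone, tw(G) ≥ tw(K_{4}) = 3. Combining the bounds, tw(G) = 3.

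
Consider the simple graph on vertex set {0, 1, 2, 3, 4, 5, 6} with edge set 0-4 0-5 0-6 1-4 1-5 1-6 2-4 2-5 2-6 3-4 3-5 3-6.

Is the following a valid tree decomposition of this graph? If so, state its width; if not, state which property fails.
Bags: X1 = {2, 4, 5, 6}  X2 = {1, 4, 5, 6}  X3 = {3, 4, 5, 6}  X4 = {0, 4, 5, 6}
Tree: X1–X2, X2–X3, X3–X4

Checking the three conditions: (i) the bags cover all of {0, 1, 2, 3, 4, 5, 6}; (ii) for each edge, some bag contains both endpoints; (iii) the bags containing any fixed vertex form a subtree. All hold, so the decomposition is valid with width 4 − 1 = 3.

Yes; width 3.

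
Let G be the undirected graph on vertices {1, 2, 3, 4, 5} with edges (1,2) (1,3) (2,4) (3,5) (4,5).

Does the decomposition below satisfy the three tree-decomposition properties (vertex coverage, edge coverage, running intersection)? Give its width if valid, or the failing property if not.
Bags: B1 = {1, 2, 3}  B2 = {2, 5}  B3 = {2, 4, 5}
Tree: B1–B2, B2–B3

No — edge (3,5) lies in no bag.

A tree decomposition must satisfy three properties: every vertex lies in some bag; for every edge, both endpoints lie together in some bag; and for every vertex, the bags containing it form a connected subtree. Here edge (3,5) lies in no bag, so the decomposition is invalid.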